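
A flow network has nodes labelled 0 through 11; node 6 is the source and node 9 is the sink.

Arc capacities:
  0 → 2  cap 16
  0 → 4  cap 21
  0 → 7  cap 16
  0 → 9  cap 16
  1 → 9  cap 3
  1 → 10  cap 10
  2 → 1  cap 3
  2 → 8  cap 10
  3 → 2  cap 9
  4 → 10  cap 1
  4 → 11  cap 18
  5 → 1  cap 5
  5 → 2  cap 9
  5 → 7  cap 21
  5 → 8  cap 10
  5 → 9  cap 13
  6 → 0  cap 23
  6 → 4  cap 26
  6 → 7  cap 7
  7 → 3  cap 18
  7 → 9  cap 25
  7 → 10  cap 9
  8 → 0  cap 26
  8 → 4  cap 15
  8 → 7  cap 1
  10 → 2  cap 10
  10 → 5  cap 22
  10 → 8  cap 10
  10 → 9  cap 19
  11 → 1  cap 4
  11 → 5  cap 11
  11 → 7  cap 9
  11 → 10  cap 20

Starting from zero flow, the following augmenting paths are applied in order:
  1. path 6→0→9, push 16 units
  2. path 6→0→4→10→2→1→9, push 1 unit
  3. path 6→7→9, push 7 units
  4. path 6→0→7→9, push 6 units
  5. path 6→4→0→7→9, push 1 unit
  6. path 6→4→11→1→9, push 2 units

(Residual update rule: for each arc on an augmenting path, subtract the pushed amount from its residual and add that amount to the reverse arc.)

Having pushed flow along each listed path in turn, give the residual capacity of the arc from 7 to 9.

Residual capacity of (7,9): 11

after path 1 (6→0→9, push 16): res(7,9)=25
after path 2 (6→0→4→10→2→1→9, push 1): res(7,9)=25
after path 3 (6→7→9, push 7): res(7,9)=18
after path 4 (6→0→7→9, push 6): res(7,9)=12
after path 5 (6→4→0→7→9, push 1): res(7,9)=11
after path 6 (6→4→11→1→9, push 2): res(7,9)=11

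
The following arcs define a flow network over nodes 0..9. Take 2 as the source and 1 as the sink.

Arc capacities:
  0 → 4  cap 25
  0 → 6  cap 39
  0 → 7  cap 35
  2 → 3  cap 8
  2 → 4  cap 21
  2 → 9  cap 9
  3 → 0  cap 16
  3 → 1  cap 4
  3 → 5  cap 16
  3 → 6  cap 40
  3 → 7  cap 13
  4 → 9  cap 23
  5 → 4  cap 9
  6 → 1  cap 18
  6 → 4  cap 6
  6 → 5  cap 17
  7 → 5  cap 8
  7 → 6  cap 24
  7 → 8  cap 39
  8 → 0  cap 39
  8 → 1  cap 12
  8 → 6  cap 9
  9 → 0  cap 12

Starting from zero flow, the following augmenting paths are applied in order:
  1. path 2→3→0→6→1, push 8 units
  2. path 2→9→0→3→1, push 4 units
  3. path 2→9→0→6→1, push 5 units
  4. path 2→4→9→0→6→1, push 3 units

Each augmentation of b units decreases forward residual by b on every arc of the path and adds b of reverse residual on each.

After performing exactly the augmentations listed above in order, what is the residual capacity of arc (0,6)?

after path 1 (2→3→0→6→1, push 8): res(0,6)=31
after path 2 (2→9→0→3→1, push 4): res(0,6)=31
after path 3 (2→9→0→6→1, push 5): res(0,6)=26
after path 4 (2→4→9→0→6→1, push 3): res(0,6)=23

Residual capacity of (0,6): 23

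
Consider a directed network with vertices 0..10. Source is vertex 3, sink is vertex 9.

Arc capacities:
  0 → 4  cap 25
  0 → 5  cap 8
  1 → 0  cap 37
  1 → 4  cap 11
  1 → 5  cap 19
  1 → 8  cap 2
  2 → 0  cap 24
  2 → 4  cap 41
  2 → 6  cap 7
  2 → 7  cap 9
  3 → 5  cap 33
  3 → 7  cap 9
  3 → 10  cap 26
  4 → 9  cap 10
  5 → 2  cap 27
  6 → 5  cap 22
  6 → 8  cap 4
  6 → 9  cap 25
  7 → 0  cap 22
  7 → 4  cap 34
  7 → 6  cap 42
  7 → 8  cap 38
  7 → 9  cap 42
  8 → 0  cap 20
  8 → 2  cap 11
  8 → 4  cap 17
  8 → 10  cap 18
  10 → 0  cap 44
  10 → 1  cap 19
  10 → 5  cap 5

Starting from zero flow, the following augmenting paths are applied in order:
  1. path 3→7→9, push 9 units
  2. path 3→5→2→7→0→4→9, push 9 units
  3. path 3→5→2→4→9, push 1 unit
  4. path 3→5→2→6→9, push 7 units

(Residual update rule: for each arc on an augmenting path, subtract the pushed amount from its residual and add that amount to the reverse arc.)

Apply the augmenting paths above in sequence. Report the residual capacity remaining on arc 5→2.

after path 1 (3→7→9, push 9): res(5,2)=27
after path 2 (3→5→2→7→0→4→9, push 9): res(5,2)=18
after path 3 (3→5→2→4→9, push 1): res(5,2)=17
after path 4 (3→5→2→6→9, push 7): res(5,2)=10

Residual capacity of (5,2): 10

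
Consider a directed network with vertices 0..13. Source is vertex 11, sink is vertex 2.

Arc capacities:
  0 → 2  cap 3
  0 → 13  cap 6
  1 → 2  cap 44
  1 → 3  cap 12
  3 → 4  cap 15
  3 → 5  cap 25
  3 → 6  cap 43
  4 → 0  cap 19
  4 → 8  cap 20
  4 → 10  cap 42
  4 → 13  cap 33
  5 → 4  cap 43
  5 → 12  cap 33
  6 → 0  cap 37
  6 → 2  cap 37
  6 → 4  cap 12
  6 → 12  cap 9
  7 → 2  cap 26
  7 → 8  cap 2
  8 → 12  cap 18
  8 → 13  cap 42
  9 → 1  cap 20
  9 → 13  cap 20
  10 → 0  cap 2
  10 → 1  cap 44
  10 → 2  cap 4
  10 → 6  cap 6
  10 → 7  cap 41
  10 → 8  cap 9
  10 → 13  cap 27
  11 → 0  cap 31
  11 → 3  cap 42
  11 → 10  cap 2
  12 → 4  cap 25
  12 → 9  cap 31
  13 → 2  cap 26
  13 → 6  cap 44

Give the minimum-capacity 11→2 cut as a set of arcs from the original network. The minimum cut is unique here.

Min-cut arcs: {(0,2), (0,13), (11,3), (11,10)} (total capacity 53)

augment #1: 11→0→2 push 3
augment #2: 11→10→2 push 2
augment #3: 11→0→13→2 push 6
augment #4: 11→3→6→2 push 37
augment #5: 11→3→4→10→2 push 2
augment #6: 11→3→4→13→2 push 3
max flow = 53; residual-reachable set from 11 gives S-side
cut edges (S→T): {(0,2), (0,13), (11,3), (11,10)} total cap 53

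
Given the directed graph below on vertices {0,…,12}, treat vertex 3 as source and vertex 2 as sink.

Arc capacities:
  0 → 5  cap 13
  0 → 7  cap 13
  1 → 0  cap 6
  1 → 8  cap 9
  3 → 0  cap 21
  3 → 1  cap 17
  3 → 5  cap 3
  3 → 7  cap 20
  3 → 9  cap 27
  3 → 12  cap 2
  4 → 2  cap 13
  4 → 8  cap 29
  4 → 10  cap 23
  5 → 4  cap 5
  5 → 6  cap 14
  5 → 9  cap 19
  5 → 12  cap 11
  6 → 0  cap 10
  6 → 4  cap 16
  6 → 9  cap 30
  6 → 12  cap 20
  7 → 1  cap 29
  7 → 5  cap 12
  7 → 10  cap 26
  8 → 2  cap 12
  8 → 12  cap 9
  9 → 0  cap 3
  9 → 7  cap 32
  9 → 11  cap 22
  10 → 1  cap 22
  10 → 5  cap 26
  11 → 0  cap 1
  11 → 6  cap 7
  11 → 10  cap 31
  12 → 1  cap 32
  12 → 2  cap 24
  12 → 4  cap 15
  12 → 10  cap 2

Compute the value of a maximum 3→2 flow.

augment #1: 3→12→2 bottleneck 2, total now 2
augment #2: 3→1→8→2 bottleneck 9, total now 11
augment #3: 3→5→4→2 bottleneck 3, total now 14
augment #4: 3→0→5→4→2 bottleneck 2, total now 16
augment #5: 3→0→5→12→2 bottleneck 11, total now 27
augment #6: 3→7→5→6→4→2 bottleneck 8, total now 35
augment #7: 3→7→5→6→12→2 bottleneck 4, total now 39
augment #8: 3→9→11→6→12→2 bottleneck 7, total now 46
augment #9: 3→7→10→5→6→4→8→2 bottleneck 2, total now 48

Maximum flow value: 48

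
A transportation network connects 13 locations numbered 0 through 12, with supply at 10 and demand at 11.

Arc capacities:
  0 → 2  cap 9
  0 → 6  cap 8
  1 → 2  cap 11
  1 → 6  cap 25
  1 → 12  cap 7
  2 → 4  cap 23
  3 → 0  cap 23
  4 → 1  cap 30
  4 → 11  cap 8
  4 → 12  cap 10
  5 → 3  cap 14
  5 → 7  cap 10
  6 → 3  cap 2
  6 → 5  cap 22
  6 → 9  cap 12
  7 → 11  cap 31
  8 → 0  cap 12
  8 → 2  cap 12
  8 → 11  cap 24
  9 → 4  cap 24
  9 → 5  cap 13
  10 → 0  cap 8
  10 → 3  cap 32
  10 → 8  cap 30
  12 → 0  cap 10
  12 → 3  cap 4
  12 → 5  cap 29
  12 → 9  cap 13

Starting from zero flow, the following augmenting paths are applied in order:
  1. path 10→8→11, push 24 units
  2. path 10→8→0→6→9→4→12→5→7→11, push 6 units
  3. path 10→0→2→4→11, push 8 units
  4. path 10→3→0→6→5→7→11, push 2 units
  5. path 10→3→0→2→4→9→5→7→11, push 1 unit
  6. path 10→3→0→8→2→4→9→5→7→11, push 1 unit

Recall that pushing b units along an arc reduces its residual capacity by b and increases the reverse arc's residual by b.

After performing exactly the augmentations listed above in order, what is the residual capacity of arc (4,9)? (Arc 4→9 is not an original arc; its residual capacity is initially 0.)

after path 1 (10→8→11, push 24): res(4,9)=0
after path 2 (10→8→0→6→9→4→12→5→7→11, push 6): res(4,9)=6
after path 3 (10→0→2→4→11, push 8): res(4,9)=6
after path 4 (10→3→0→6→5→7→11, push 2): res(4,9)=6
after path 5 (10→3→0→2→4→9→5→7→11, push 1): res(4,9)=5
after path 6 (10→3→0→8→2→4→9→5→7→11, push 1): res(4,9)=4

Residual capacity of (4,9): 4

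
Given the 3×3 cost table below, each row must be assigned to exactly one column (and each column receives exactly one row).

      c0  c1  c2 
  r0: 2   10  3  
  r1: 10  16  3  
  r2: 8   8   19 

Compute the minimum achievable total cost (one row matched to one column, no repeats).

optimal assignment: row0→col0 (cost 2), row1→col2 (cost 3), row2→col1 (cost 8)
total = 2 + 3 + 8 = 13

Minimum assignment cost: 13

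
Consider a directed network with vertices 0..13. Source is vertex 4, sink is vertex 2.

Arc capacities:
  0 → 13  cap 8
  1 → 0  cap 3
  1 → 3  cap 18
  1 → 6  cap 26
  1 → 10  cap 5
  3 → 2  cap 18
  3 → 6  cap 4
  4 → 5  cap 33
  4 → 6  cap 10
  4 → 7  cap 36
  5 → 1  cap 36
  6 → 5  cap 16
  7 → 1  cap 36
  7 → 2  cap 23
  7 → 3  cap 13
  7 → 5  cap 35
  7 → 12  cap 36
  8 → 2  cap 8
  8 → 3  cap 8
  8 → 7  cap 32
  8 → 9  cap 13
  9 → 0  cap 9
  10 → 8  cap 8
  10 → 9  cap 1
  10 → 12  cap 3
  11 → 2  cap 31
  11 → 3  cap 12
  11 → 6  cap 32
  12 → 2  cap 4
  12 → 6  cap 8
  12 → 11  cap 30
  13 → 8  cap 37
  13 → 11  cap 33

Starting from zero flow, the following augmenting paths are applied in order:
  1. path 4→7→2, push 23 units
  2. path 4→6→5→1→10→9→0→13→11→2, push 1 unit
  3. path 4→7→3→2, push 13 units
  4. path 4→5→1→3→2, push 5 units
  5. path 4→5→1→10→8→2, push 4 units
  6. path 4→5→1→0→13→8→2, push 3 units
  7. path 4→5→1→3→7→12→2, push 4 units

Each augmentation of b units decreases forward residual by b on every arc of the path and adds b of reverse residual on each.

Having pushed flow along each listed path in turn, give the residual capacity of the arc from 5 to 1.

Residual capacity of (5,1): 19

after path 1 (4→7→2, push 23): res(5,1)=36
after path 2 (4→6→5→1→10→9→0→13→11→2, push 1): res(5,1)=35
after path 3 (4→7→3→2, push 13): res(5,1)=35
after path 4 (4→5→1→3→2, push 5): res(5,1)=30
after path 5 (4→5→1→10→8→2, push 4): res(5,1)=26
after path 6 (4→5→1→0→13→8→2, push 3): res(5,1)=23
after path 7 (4→5→1→3→7→12→2, push 4): res(5,1)=19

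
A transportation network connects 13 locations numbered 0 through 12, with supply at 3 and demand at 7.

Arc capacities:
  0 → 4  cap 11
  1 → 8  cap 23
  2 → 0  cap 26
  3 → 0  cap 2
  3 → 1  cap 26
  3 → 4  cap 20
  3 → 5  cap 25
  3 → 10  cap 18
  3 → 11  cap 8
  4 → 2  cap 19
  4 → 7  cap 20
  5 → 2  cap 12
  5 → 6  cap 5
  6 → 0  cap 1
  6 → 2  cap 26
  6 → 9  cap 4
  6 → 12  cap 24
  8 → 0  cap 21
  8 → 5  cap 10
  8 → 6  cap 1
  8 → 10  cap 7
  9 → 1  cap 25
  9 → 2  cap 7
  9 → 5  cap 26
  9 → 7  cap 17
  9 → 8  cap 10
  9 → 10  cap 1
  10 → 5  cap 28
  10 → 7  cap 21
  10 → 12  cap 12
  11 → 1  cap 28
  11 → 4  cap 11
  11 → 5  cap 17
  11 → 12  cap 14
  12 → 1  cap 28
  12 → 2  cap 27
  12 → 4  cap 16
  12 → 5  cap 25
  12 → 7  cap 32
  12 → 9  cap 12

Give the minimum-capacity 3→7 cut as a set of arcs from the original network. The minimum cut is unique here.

augment #1: 3→4→7 push 20
augment #2: 3→10→7 push 18
augment #3: 3→11→12→7 push 8
augment #4: 3→1→8→10→7 push 3
augment #5: 3→5→6→9→7 push 4
augment #6: 3→5→6→12→7 push 1
augment #7: 3→1→8→6→12→7 push 1
augment #8: 3→1→8→10→12→7 push 4
max flow = 59; residual-reachable set from 3 gives S-side
cut edges (S→T): {(3,10), (3,11), (4,7), (5,6), (8,6), (8,10)} total cap 59

Min-cut arcs: {(3,10), (3,11), (4,7), (5,6), (8,6), (8,10)} (total capacity 59)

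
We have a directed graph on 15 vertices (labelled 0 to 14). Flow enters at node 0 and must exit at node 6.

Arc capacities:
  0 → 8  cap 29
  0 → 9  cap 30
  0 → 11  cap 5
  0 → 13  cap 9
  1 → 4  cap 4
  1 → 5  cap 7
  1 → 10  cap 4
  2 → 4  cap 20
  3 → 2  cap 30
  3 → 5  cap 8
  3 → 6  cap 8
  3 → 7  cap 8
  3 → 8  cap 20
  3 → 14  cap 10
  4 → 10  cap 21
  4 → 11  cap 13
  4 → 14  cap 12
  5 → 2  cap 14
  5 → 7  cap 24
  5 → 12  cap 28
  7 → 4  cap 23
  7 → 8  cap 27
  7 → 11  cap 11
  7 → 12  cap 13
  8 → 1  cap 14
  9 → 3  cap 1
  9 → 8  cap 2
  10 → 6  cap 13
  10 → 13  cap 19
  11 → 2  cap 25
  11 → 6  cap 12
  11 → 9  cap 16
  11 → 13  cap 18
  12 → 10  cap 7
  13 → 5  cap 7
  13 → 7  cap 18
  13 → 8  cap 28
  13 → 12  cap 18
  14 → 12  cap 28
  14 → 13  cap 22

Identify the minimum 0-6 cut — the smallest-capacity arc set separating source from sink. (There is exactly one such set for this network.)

Min-cut arcs: {(9,3), (10,6), (11,6)} (total capacity 26)

augment #1: 0→11→6 push 5
augment #2: 0→9→3→6 push 1
augment #3: 0→8→1→10→6 push 4
augment #4: 0→13→7→11→6 push 7
augment #5: 0→13→12→10→6 push 2
augment #6: 0→8→1→4→10→6 push 4
augment #7: 0→8→1→5→12→10→6 push 3
max flow = 26; residual-reachable set from 0 gives S-side
cut edges (S→T): {(9,3), (10,6), (11,6)} total cap 26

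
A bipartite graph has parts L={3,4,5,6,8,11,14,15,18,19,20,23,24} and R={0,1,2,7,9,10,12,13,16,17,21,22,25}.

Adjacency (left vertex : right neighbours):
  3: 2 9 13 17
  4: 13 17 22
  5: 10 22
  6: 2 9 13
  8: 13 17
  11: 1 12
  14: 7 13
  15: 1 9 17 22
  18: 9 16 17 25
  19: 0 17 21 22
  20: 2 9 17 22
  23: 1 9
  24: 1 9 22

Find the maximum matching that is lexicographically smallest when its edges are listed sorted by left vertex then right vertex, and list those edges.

Lex-smallest maximum matching: {(3,2), (4,13), (5,10), (6,9), (8,17), (11,12), (14,7), (15,1), (18,16), (19,0), (20,22)}

|M| = 11 (so the lex-smallest maximum matching has 11 edges)
process left vertices in ascending order; for each, take the smallest-labelled available neighbour that still permits 11 edges overall, or leave it unmatched if none does
lex-smallest matching: {3-2, 4-13, 5-10, 6-9, 8-17, 11-12, 14-7, 15-1, 18-16, 19-0, 20-22}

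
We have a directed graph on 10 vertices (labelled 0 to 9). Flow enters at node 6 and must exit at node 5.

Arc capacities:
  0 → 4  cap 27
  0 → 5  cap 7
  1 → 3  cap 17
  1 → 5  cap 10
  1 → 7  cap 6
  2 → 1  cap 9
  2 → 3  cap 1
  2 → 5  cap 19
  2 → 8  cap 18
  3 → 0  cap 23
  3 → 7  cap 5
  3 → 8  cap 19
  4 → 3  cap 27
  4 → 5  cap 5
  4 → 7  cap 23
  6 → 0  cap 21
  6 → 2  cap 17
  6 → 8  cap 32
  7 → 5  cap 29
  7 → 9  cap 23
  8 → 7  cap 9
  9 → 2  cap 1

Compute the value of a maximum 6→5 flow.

Maximum flow value: 47

augment #1: 6→0→5 bottleneck 7, total now 7
augment #2: 6→2→5 bottleneck 17, total now 24
augment #3: 6→0→4→5 bottleneck 5, total now 29
augment #4: 6→8→7→5 bottleneck 9, total now 38
augment #5: 6→0→4→7→5 bottleneck 9, total now 47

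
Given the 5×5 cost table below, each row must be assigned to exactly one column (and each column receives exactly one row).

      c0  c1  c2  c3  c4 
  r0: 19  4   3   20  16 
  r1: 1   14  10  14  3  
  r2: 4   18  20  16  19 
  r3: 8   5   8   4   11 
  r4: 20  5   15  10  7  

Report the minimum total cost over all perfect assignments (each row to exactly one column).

Minimum assignment cost: 19

optimal assignment: row0→col2 (cost 3), row1→col4 (cost 3), row2→col0 (cost 4), row3→col3 (cost 4), row4→col1 (cost 5)
total = 3 + 3 + 4 + 4 + 5 = 19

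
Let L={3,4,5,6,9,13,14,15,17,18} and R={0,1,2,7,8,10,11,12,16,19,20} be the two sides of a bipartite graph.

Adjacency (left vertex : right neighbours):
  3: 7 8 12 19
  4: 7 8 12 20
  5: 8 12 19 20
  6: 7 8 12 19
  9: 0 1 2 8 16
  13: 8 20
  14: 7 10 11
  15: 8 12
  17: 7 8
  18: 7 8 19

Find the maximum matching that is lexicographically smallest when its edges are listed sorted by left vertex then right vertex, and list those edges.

|M| = 7 (so the lex-smallest maximum matching has 7 edges)
process left vertices in ascending order; for each, take the smallest-labelled available neighbour that still permits 7 edges overall, or leave it unmatched if none does
lex-smallest matching: {3-7, 4-8, 5-12, 6-19, 9-0, 13-20, 14-10}

Lex-smallest maximum matching: {(3,7), (4,8), (5,12), (6,19), (9,0), (13,20), (14,10)}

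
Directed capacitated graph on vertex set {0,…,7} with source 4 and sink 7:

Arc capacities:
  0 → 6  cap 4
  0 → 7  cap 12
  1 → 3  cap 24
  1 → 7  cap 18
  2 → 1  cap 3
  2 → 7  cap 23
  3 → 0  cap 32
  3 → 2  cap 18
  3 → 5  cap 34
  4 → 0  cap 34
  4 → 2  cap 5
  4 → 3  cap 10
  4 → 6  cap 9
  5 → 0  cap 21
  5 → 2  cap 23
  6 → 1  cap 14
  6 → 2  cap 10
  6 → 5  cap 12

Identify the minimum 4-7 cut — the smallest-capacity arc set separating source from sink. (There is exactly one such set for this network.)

augment #1: 4→0→7 push 12
augment #2: 4→2→7 push 5
augment #3: 4→3→2→7 push 10
augment #4: 4→6→1→7 push 9
augment #5: 4→0→6→1→7 push 4
max flow = 40; residual-reachable set from 4 gives S-side
cut edges (S→T): {(0,6), (0,7), (4,2), (4,3), (4,6)} total cap 40

Min-cut arcs: {(0,6), (0,7), (4,2), (4,3), (4,6)} (total capacity 40)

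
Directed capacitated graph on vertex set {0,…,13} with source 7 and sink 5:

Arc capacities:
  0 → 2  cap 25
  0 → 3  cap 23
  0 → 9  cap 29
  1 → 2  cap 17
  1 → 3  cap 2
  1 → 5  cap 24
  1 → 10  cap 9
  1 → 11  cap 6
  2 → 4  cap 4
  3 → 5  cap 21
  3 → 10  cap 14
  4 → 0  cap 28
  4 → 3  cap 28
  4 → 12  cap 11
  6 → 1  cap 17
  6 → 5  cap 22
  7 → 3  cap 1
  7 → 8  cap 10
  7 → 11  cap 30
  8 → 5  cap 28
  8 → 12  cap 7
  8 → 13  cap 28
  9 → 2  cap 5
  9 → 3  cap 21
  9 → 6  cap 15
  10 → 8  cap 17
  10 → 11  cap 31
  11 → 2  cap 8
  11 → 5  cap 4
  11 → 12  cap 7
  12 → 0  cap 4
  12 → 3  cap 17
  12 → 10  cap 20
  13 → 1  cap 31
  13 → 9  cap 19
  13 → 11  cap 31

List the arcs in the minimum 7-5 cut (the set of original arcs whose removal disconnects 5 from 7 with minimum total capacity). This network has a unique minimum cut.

augment #1: 7→3→5 push 1
augment #2: 7→8→5 push 10
augment #3: 7→11→5 push 4
augment #4: 7→11→12→3→5 push 7
augment #5: 7→11→2→4→3→5 push 4
max flow = 26; residual-reachable set from 7 gives S-side
cut edges (S→T): {(2,4), (7,3), (7,8), (11,5), (11,12)} total cap 26

Min-cut arcs: {(2,4), (7,3), (7,8), (11,5), (11,12)} (total capacity 26)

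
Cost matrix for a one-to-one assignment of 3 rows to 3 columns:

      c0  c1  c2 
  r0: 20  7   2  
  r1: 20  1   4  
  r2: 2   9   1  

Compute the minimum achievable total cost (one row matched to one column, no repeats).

optimal assignment: row0→col2 (cost 2), row1→col1 (cost 1), row2→col0 (cost 2)
total = 2 + 1 + 2 = 5

Minimum assignment cost: 5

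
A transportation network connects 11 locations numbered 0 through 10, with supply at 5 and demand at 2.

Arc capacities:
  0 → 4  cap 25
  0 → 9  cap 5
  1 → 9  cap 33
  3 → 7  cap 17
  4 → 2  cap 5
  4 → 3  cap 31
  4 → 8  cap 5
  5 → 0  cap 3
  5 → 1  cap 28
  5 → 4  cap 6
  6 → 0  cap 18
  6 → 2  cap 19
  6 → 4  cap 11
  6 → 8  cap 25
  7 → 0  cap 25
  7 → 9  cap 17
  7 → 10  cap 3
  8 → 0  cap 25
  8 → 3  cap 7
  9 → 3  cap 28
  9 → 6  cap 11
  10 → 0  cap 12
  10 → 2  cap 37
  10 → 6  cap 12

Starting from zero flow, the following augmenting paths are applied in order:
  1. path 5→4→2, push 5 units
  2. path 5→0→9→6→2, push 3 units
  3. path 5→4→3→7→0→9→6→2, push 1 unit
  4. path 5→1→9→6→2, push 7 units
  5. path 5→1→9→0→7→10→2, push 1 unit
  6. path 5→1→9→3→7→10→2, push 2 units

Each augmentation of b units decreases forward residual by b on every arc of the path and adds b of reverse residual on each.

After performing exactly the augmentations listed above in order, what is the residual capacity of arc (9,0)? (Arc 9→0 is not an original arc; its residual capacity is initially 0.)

after path 1 (5→4→2, push 5): res(9,0)=0
after path 2 (5→0→9→6→2, push 3): res(9,0)=3
after path 3 (5→4→3→7→0→9→6→2, push 1): res(9,0)=4
after path 4 (5→1→9→6→2, push 7): res(9,0)=4
after path 5 (5→1→9→0→7→10→2, push 1): res(9,0)=3
after path 6 (5→1→9→3→7→10→2, push 2): res(9,0)=3

Residual capacity of (9,0): 3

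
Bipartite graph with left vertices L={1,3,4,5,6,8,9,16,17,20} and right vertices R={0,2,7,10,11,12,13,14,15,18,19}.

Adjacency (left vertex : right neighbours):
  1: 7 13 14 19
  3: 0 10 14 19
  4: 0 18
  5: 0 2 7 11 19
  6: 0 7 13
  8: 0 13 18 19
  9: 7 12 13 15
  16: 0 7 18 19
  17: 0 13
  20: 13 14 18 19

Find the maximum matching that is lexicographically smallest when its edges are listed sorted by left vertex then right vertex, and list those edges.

Lex-smallest maximum matching: {(1,7), (3,10), (4,0), (5,2), (6,13), (8,18), (9,12), (16,19), (20,14)}

|M| = 9 (so the lex-smallest maximum matching has 9 edges)
process left vertices in ascending order; for each, take the smallest-labelled available neighbour that still permits 9 edges overall, or leave it unmatched if none does
lex-smallest matching: {1-7, 3-10, 4-0, 5-2, 6-13, 8-18, 9-12, 16-19, 20-14}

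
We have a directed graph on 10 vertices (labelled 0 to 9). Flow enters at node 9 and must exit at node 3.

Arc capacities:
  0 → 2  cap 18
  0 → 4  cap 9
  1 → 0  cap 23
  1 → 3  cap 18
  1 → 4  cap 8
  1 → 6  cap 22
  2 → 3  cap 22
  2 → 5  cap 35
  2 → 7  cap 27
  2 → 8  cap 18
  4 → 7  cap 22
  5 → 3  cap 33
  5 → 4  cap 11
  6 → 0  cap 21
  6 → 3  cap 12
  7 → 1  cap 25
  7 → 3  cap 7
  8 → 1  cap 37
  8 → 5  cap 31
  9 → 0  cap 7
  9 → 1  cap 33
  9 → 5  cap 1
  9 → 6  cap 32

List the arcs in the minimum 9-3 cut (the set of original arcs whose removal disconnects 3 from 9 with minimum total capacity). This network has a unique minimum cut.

augment #1: 9→1→3 push 18
augment #2: 9→5→3 push 1
augment #3: 9→6→3 push 12
augment #4: 9→0→2→3 push 7
augment #5: 9→1→0→2→3 push 11
augment #6: 9→1→4→7→3 push 4
augment #7: 9→6→0→4→7→3 push 3
max flow = 56; residual-reachable set from 9 gives S-side
cut edges (S→T): {(0,2), (1,3), (6,3), (7,3), (9,5)} total cap 56

Min-cut arcs: {(0,2), (1,3), (6,3), (7,3), (9,5)} (total capacity 56)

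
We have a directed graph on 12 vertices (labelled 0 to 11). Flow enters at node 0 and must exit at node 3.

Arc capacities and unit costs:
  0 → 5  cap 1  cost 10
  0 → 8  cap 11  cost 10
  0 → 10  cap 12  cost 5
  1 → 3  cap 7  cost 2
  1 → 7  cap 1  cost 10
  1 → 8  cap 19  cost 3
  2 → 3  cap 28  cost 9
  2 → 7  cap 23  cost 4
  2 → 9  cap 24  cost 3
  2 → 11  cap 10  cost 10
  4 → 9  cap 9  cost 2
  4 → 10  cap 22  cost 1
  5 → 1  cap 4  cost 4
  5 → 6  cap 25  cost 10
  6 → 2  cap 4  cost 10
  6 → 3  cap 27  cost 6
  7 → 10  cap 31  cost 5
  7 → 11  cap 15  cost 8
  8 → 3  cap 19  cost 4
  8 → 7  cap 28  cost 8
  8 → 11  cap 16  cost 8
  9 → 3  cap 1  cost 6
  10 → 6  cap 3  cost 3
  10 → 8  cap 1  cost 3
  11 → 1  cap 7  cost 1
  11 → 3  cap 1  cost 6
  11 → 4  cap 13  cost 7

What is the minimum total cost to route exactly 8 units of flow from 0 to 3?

Minimum cost for 8 units: 110

shortest-cost path #1: 0→10→8→3 push 1 @ unit cost 12 (adds 12)
shortest-cost path #2: 0→8→3 push 7 @ unit cost 14 (adds 98)
total cost = 110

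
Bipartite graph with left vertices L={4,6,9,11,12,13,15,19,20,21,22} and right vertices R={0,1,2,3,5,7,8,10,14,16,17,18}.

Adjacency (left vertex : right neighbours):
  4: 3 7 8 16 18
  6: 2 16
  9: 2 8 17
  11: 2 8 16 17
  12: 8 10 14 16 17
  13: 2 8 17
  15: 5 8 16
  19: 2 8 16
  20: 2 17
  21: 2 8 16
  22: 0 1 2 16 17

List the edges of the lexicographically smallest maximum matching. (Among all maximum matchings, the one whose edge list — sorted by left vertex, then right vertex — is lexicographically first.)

Lex-smallest maximum matching: {(4,3), (6,2), (9,8), (11,16), (12,10), (13,17), (15,5), (22,0)}

|M| = 8 (so the lex-smallest maximum matching has 8 edges)
process left vertices in ascending order; for each, take the smallest-labelled available neighbour that still permits 8 edges overall, or leave it unmatched if none does
lex-smallest matching: {4-3, 6-2, 9-8, 11-16, 12-10, 13-17, 15-5, 22-0}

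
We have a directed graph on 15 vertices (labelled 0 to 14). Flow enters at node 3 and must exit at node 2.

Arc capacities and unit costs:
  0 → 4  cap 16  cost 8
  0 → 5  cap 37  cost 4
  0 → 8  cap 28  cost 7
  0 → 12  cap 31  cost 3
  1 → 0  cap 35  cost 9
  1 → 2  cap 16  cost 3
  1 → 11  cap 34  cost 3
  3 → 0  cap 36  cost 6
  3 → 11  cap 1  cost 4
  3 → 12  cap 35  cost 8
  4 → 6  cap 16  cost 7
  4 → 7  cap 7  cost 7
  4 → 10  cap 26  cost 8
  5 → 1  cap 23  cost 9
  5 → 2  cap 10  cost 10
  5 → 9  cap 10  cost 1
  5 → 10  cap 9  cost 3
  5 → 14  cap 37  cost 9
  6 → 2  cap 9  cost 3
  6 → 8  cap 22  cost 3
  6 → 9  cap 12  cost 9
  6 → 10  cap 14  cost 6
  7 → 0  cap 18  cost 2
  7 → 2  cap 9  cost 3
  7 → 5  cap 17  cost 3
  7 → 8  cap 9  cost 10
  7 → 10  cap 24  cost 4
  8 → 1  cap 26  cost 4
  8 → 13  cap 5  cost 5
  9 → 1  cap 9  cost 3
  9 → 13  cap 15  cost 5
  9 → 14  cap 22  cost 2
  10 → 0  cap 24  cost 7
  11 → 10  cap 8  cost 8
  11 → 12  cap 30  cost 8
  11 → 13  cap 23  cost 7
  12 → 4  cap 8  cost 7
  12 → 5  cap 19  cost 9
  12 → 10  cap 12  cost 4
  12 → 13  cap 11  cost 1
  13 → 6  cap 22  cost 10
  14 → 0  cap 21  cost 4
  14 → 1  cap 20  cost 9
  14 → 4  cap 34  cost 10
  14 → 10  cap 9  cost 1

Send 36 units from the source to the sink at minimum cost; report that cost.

Minimum cost for 36 units: 715

shortest-cost path #1: 3→0→5→9→1→2 push 9 @ unit cost 17 (adds 153)
shortest-cost path #2: 3→0→5→2 push 10 @ unit cost 20 (adds 200)
shortest-cost path #3: 3→0→8→1→2 push 7 @ unit cost 20 (adds 140)
shortest-cost path #4: 3→12→13→6→2 push 9 @ unit cost 22 (adds 198)
shortest-cost path #5: 3→0→4→7→2 push 1 @ unit cost 24 (adds 24)
total cost = 715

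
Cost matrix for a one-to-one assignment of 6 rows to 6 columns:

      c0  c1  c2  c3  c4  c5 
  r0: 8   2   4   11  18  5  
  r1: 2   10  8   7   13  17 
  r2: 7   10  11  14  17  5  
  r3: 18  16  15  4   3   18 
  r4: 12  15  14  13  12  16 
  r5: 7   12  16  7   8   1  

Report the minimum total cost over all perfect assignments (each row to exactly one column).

one of 2 optimal assignments: row0→col1 (cost 2), row1→col0 (cost 2), row2→col2 (cost 11), row3→col3 (cost 4), row4→col4 (cost 12), row5→col5 (cost 1)
total = 2 + 2 + 11 + 4 + 12 + 1 = 32

Minimum assignment cost: 32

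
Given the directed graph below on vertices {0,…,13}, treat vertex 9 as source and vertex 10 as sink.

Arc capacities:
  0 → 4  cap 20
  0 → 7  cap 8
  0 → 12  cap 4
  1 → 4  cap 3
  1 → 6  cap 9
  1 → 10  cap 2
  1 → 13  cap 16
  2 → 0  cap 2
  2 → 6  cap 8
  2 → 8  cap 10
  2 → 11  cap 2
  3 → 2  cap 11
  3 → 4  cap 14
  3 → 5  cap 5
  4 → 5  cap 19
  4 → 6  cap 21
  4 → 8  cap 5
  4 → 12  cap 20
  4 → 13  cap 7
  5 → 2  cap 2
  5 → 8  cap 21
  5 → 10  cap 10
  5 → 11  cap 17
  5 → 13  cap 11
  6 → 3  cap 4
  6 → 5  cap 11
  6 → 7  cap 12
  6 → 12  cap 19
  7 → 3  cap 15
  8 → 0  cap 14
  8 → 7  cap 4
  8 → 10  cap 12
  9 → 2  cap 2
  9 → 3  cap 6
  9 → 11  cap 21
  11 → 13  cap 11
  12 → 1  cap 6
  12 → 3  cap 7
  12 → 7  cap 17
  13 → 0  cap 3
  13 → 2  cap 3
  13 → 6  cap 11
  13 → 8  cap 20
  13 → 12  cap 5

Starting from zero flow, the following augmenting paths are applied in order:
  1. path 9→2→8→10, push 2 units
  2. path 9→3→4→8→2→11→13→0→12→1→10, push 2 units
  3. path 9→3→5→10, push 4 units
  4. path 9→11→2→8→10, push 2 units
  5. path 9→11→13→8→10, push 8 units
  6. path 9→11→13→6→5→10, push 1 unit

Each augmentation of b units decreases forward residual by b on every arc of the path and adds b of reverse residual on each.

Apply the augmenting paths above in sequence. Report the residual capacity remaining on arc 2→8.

after path 1 (9→2→8→10, push 2): res(2,8)=8
after path 2 (9→3→4→8→2→11→13→0→12→1→10, push 2): res(2,8)=10
after path 3 (9→3→5→10, push 4): res(2,8)=10
after path 4 (9→11→2→8→10, push 2): res(2,8)=8
after path 5 (9→11→13→8→10, push 8): res(2,8)=8
after path 6 (9→11→13→6→5→10, push 1): res(2,8)=8

Residual capacity of (2,8): 8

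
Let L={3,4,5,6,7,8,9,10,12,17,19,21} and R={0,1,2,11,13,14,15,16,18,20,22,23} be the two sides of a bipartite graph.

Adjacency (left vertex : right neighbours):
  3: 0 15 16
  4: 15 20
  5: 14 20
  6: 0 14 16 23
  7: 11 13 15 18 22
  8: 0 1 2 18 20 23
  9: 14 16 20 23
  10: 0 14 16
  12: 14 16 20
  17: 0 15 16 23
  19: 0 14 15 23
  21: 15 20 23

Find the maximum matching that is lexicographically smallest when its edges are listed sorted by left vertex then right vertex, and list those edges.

|M| = 8 (so the lex-smallest maximum matching has 8 edges)
process left vertices in ascending order; for each, take the smallest-labelled available neighbour that still permits 8 edges overall, or leave it unmatched if none does
lex-smallest matching: {3-0, 4-15, 5-14, 6-16, 7-11, 8-1, 9-20, 17-23}

Lex-smallest maximum matching: {(3,0), (4,15), (5,14), (6,16), (7,11), (8,1), (9,20), (17,23)}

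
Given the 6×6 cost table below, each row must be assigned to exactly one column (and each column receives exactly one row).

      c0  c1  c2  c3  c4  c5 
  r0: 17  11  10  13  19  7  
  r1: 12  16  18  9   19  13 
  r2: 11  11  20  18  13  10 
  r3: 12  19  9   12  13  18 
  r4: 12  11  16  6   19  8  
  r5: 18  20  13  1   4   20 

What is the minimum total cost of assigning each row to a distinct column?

Minimum assignment cost: 49

optimal assignment: row0→col5 (cost 7), row1→col0 (cost 12), row2→col1 (cost 11), row3→col2 (cost 9), row4→col3 (cost 6), row5→col4 (cost 4)
total = 7 + 12 + 11 + 9 + 6 + 4 = 49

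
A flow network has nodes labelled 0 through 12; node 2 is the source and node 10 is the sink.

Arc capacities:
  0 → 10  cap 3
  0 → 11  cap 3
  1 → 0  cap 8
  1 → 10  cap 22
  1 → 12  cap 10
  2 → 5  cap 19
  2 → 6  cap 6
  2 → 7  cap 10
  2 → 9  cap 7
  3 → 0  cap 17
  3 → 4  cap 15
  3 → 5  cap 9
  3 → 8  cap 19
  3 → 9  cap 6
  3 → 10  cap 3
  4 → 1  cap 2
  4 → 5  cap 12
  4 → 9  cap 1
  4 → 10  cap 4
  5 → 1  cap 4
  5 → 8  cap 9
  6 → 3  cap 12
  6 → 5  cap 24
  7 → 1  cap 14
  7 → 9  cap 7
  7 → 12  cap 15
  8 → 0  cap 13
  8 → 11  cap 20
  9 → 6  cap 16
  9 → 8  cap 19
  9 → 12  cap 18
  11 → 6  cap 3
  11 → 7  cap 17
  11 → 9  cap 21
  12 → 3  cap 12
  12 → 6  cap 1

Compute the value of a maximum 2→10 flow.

Maximum flow value: 30

augment #1: 2→5→1→10 bottleneck 4, total now 4
augment #2: 2→6→3→10 bottleneck 3, total now 7
augment #3: 2→7→1→10 bottleneck 10, total now 17
augment #4: 2→5→8→0→10 bottleneck 3, total now 20
augment #5: 2→6→3→4→10 bottleneck 3, total now 23
augment #6: 2→9→6→3→4→10 bottleneck 1, total now 24
augment #7: 2→5→8→11→7→1→10 bottleneck 4, total now 28
augment #8: 2→9→6→3→4→1→10 bottleneck 2, total now 30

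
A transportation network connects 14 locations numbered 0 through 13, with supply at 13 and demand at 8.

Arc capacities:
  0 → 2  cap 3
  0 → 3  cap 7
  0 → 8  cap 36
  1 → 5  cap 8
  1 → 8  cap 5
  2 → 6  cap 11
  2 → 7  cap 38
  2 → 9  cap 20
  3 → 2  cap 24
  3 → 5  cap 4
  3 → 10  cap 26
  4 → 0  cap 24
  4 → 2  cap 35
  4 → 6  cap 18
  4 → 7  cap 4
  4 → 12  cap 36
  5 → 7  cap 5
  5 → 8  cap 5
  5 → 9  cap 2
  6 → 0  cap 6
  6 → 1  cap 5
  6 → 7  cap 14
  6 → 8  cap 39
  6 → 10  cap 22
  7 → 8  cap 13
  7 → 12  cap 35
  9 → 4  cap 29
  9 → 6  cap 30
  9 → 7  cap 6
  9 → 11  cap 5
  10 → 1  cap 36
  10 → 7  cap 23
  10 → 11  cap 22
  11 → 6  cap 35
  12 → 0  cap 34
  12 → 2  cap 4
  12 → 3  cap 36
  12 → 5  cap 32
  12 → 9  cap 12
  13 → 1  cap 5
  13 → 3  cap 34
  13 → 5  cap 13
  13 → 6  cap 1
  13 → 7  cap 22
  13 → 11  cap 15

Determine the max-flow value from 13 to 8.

Maximum flow value: 89

augment #1: 13→1→8 bottleneck 5, total now 5
augment #2: 13→5→8 bottleneck 5, total now 10
augment #3: 13→6→8 bottleneck 1, total now 11
augment #4: 13→7→8 bottleneck 13, total now 24
augment #5: 13→11→6→8 bottleneck 15, total now 39
augment #6: 13→3→2→6→8 bottleneck 11, total now 50
augment #7: 13→5→9→6→8 bottleneck 2, total now 52
augment #8: 13→7→12→0→8 bottleneck 9, total now 61
augment #9: 13→3→2→9→6→8 bottleneck 10, total now 71
augment #10: 13→5→7→12→0→8 bottleneck 5, total now 76
augment #11: 13→3→2→7→12→0→8 bottleneck 3, total now 79
augment #12: 13→3→10→7→12→0→8 bottleneck 10, total now 89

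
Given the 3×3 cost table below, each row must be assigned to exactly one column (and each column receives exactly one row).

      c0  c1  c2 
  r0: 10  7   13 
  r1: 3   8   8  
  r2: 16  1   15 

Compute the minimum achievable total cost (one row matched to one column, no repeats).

optimal assignment: row0→col2 (cost 13), row1→col0 (cost 3), row2→col1 (cost 1)
total = 13 + 3 + 1 = 17

Minimum assignment cost: 17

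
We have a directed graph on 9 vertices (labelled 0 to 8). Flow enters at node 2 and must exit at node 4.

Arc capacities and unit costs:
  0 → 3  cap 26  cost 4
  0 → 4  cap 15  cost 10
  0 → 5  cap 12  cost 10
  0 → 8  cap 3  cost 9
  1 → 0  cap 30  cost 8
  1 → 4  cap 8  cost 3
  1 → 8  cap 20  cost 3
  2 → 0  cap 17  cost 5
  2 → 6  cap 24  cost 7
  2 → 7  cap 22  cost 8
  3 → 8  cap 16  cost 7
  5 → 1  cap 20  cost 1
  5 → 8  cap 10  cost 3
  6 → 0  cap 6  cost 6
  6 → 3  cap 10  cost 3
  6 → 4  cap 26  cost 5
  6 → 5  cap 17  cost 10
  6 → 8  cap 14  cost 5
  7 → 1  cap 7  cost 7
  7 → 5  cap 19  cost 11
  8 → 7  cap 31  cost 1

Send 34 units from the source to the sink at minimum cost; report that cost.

Minimum cost for 34 units: 438

shortest-cost path #1: 2→6→4 push 24 @ unit cost 12 (adds 288)
shortest-cost path #2: 2→0→4 push 10 @ unit cost 15 (adds 150)
total cost = 438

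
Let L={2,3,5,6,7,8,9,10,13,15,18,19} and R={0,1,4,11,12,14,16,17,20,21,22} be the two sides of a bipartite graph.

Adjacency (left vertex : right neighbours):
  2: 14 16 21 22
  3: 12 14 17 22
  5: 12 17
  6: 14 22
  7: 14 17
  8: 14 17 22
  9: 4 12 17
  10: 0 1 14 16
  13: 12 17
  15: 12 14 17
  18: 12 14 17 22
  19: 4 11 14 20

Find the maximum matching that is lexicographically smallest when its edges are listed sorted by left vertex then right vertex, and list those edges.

|M| = 8 (so the lex-smallest maximum matching has 8 edges)
process left vertices in ascending order; for each, take the smallest-labelled available neighbour that still permits 8 edges overall, or leave it unmatched if none does
lex-smallest matching: {2-16, 3-12, 5-17, 6-14, 8-22, 9-4, 10-0, 19-11}

Lex-smallest maximum matching: {(2,16), (3,12), (5,17), (6,14), (8,22), (9,4), (10,0), (19,11)}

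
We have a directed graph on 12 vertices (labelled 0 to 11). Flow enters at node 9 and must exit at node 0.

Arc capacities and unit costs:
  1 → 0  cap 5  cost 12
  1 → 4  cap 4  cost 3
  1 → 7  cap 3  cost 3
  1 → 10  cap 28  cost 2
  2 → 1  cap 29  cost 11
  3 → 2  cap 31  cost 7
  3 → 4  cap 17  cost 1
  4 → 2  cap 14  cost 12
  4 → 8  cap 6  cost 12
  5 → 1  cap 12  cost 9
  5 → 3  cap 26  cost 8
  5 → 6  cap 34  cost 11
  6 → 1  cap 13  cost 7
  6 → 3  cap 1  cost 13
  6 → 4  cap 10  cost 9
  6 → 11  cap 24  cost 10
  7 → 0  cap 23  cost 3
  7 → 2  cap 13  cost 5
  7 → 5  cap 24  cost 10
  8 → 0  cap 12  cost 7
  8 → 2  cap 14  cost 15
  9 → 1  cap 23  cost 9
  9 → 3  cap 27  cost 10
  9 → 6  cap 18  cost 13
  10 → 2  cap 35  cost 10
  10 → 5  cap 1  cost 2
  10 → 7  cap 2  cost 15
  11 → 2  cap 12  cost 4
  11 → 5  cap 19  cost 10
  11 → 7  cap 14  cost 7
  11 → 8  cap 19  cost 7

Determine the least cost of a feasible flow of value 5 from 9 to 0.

Minimum cost for 5 units: 87

shortest-cost path #1: 9→1→7→0 push 3 @ unit cost 15 (adds 45)
shortest-cost path #2: 9→1→0 push 2 @ unit cost 21 (adds 42)
total cost = 87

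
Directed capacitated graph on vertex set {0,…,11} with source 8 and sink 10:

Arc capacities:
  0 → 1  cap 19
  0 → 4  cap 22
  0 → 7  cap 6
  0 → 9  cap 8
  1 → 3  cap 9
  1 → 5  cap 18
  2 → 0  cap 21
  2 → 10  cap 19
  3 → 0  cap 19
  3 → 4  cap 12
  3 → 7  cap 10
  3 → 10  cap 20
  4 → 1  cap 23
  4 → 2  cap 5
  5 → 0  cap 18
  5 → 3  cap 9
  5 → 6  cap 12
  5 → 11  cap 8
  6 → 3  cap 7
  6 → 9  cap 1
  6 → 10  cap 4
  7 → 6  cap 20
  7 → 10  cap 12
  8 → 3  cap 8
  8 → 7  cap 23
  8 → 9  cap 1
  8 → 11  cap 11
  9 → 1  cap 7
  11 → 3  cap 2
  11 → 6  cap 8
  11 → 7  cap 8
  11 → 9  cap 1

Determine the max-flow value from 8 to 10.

Maximum flow value: 36

augment #1: 8→3→10 bottleneck 8, total now 8
augment #2: 8→7→10 bottleneck 12, total now 20
augment #3: 8→7→6→10 bottleneck 4, total now 24
augment #4: 8→11→3→10 bottleneck 2, total now 26
augment #5: 8→7→6→3→10 bottleneck 7, total now 33
augment #6: 8→9→1→3→10 bottleneck 1, total now 34
augment #7: 8→11→9→1→3→10 bottleneck 1, total now 35
augment #8: 8→11→6→9→1→3→10 bottleneck 1, total now 36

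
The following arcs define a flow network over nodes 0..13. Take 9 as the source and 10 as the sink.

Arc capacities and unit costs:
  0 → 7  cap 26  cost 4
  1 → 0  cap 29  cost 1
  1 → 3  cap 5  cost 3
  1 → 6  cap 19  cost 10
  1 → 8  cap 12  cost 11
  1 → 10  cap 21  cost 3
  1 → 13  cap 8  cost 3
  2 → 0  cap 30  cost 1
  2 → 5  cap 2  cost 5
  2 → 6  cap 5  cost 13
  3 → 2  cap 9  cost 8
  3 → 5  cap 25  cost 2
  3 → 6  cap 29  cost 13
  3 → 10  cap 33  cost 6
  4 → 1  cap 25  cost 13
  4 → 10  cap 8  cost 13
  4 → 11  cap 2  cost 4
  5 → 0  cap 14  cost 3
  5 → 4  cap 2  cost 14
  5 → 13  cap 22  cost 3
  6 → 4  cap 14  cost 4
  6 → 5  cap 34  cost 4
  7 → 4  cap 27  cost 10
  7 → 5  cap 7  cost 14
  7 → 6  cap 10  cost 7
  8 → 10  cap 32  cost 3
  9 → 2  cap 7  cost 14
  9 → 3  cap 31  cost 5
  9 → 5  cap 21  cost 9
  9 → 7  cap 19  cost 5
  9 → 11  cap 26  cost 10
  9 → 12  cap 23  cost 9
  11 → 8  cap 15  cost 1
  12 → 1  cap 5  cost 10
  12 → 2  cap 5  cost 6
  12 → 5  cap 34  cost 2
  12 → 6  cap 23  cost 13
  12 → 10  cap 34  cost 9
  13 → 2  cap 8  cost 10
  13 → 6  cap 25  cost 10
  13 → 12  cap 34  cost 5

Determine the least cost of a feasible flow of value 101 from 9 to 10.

shortest-cost path #1: 9→3→10 push 31 @ unit cost 11 (adds 341)
shortest-cost path #2: 9→11→8→10 push 15 @ unit cost 14 (adds 210)
shortest-cost path #3: 9→12→10 push 23 @ unit cost 18 (adds 414)
shortest-cost path #4: 9→5→13→12→10 push 11 @ unit cost 26 (adds 286)
shortest-cost path #5: 9→7→4→10 push 8 @ unit cost 28 (adds 224)
shortest-cost path #6: 9→5→13→12→1→10 push 5 @ unit cost 30 (adds 150)
shortest-cost path #7: 9→7→4→1→10 push 8 @ unit cost 31 (adds 248)
total cost = 1873

Minimum cost for 101 units: 1873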